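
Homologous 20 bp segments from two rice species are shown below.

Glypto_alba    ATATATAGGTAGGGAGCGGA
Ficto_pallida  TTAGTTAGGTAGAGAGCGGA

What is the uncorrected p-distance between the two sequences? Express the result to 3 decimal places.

0.200

Mismatches occur at site 1 (A→T), site 4 (T→G), site 5 (A→T), site 13 (G→A).
There are 4 differences over 20 sites, so p = 4/20 = 0.200.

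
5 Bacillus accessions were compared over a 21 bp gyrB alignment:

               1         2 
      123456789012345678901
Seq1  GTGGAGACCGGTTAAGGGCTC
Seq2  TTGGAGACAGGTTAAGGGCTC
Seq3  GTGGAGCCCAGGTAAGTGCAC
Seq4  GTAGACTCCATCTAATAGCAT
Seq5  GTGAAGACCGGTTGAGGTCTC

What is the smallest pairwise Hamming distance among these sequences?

2

Pairwise Hamming distances:
  Seq1 vs Seq2: 2
  Seq1 vs Seq3: 5
  Seq1 vs Seq4: 10
  Seq1 vs Seq5: 3
  Seq2 vs Seq3: 7
  Seq2 vs Seq4: 12
  Seq2 vs Seq5: 5
  Seq3 vs Seq4: 8
  Seq3 vs Seq5: 8
  Seq4 vs Seq5: 13
The smallest is 2, between Seq1 and Seq2.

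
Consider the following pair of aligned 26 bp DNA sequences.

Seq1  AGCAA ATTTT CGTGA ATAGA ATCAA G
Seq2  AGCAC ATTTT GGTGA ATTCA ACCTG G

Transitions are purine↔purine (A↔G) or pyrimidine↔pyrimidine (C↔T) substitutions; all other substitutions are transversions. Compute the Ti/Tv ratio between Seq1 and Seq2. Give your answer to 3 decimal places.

0.400

Mismatches occur at site 5 (A↔C, transversion), site 11 (C↔G, transversion), site 18 (A↔T, transversion), site 19 (G↔C, transversion), site 22 (T↔C, transition), site 24 (A↔T, transversion), site 25 (A↔G, transition).
Of the 7 differences, 2 transitions and 5 transversions, so Ti/Tv = 2/5 = 0.400.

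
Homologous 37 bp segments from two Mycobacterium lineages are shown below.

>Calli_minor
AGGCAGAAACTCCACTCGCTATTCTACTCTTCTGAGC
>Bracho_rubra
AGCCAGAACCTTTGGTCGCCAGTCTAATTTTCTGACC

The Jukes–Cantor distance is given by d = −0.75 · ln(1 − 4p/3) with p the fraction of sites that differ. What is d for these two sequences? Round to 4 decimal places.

The sequences differ at positions 3 (G/C), 9 (A/C), 12 (C/T), 13 (C/T), 14 (A/G), 15 (C/G), 20 (T/C), 22 (T/G), 27 (C/A), 29 (C/T), 36 (G/C).
p = 11/37 = 0.297297.
d = −0.75 · ln(1 − (4/3)·0.297297) = −0.75 · ln(0.603604) = −0.75 · (-0.504837) = 0.3786.

0.3786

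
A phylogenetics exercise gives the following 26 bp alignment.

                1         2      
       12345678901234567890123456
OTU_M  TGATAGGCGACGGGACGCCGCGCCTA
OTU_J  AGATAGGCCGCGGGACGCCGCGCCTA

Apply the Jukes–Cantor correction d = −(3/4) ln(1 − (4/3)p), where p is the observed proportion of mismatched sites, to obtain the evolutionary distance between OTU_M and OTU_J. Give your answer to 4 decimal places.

The sequences differ at positions 1 (T/A), 9 (G/C), 10 (A/G).
p = 3/26 = 0.115385.
d = −0.75 · ln(1 − (4/3)·0.115385) = −0.75 · ln(0.846153) = −0.75 · (-0.167055) = 0.1253.

0.1253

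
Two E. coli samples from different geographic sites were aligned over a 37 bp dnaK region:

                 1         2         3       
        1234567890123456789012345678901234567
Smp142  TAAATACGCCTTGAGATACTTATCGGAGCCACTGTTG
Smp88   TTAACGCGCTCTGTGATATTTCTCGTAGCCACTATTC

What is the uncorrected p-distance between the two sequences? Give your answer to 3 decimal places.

0.297

The sequences differ at positions 2 (A/T), 5 (T/C), 6 (A/G), 10 (C/T), 11 (T/C), 14 (A/T), 19 (C/T), 22 (A/C), 26 (G/T), 34 (G/A), 37 (G/C).
There are 11 differences over 37 sites, so p = 11/37 = 0.297.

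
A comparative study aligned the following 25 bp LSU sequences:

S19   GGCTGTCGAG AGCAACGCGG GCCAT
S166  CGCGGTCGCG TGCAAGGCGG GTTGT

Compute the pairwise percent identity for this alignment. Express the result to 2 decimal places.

68.00%

The sequences differ at positions 1 (G/C), 4 (T/G), 9 (A/C), 11 (A/T), 16 (C/G), 22 (C/T), 23 (C/T), 24 (A/G).
17 of the 25 sites match, so the percent identity is 17/25 × 100 = 68.00%.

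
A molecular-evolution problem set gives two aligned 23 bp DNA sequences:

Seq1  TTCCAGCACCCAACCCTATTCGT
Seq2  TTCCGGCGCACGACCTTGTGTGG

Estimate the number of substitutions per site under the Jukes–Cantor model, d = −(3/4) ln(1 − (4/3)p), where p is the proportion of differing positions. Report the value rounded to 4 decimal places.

0.5532

Mismatches occur at site 5 (A→G), site 8 (A→G), site 10 (C→A), site 12 (A→G), site 16 (C→T), site 18 (A→G), site 20 (T→G), site 21 (C→T), site 23 (T→G).
p = 9/23 = 0.391304.
d = −0.75 · ln(1 − (4/3)·0.391304) = −0.75 · ln(0.478261) = −0.75 · (-0.737599) = 0.5532.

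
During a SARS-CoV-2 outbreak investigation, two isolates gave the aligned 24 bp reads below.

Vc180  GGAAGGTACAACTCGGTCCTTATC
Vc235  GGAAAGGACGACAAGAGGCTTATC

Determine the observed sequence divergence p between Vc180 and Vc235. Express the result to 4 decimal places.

0.3333

Differing sites — 5:G/A; 7:T/G; 10:A/G; 13:T/A; 14:C/A; 16:G/A; 17:T/G; 18:C/G.
There are 8 differences over 24 sites, so p = 8/24 = 0.3333.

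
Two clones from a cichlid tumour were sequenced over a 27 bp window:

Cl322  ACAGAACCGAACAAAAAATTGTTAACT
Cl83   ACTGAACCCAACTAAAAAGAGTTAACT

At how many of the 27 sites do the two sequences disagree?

5

The sequences differ at positions 3 (A/T), 9 (G/C), 13 (A/T), 19 (T/G), 20 (T/A).
That gives 5 mismatches out of 27 aligned sites, so the Hamming distance is 5.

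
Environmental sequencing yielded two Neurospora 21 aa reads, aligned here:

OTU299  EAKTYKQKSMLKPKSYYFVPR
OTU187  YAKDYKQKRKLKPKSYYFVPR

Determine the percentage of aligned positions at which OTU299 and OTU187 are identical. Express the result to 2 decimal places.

Mismatches occur at site 1 (E↔Y), site 4 (T↔D), site 9 (S↔R), site 10 (M↔K).
17 of the 21 sites match, so the percent identity is 17/21 × 100 = 80.95%.

80.95%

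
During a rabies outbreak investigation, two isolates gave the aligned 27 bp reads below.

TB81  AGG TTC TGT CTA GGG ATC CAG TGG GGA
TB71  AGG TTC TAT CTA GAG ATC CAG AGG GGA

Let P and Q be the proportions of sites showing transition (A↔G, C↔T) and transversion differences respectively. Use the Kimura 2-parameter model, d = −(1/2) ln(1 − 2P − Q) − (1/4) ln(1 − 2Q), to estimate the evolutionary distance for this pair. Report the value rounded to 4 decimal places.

0.1216

Mismatches occur at site 8 (G↔A, transition), site 14 (G↔A, transition), site 22 (T↔A, transversion).
Of the 3 differences, 2 transitions and 1 transversion over 27 sites: P = 2/27 = 0.074074, Q = 1/27 = 0.037037.
d = −0.5·ln(0.814815) − 0.25·ln(0.925926) = −0.5·(-0.204794) − 0.25·(-0.076961) = 0.1216.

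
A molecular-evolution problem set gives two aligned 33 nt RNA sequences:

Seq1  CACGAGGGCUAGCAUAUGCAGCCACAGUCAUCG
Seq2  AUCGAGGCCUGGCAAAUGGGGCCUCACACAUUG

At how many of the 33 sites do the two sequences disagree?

The sequences differ at positions 1 (C/A), 2 (A/U), 8 (G/C), 11 (A/G), 15 (U/A), 19 (C/G), 20 (A/G), 24 (A/U), 27 (G/C), 28 (U/A), 32 (C/U).
That gives 11 mismatches out of 33 aligned sites, so the Hamming distance is 11.

11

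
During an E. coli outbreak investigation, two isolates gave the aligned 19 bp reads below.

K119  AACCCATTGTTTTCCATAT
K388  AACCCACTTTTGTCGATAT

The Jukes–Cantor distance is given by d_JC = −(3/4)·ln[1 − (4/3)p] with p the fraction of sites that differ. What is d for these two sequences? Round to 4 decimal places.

Differing sites — 7:T/C; 9:G/T; 12:T/G; 15:C/G.
p = 4/19 = 0.210526.
d = −0.75 · ln(1 − (4/3)·0.210526) = −0.75 · ln(0.719299) = −0.75 · (-0.329478) = 0.2471.

0.2471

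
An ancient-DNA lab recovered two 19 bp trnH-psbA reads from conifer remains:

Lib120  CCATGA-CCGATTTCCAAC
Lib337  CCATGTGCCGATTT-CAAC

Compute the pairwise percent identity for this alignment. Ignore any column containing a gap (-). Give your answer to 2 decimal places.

94.12%

Excluding the 2 gap columns leaves 17 comparable sites.
The sequences differ at position 6 (A/T).
16 of the 17 comparable sites match, so the percent identity is 16/17 × 100 = 94.12%.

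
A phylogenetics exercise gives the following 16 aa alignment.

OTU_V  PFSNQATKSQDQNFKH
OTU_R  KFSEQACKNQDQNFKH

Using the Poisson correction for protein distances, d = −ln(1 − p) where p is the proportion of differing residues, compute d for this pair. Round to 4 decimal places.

0.2877

The sequences differ at positions 1 (P/K), 4 (N/E), 7 (T/C), 9 (S/N).
p = 4/16 = 0.250000.
d = −ln(1 − 0.250000) = −ln(0.750000) = 0.2877.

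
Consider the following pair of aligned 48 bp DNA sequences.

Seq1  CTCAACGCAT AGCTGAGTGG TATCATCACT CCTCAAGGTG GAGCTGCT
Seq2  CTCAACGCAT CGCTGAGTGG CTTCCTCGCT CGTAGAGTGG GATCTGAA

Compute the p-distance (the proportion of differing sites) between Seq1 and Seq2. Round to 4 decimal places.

Mismatches occur at site 11 (A/C), site 21 (T/C), site 22 (A/T), site 25 (A/C), site 28 (A/G), site 32 (C/G), site 34 (C/A), site 35 (A/G), site 38 (G/T), site 39 (T/G), site 43 (G/T), site 47 (C/A), site 48 (T/A).
There are 13 differences over 48 sites, so p = 13/48 = 0.2708.

0.2708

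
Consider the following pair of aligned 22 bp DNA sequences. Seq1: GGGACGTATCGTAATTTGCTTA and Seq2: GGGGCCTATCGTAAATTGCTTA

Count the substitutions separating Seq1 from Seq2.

Mismatches occur at site 4 (A→G), site 6 (G→C), site 15 (T→A).
That gives 3 mismatches out of 22 aligned sites, so the Hamming distance is 3.

3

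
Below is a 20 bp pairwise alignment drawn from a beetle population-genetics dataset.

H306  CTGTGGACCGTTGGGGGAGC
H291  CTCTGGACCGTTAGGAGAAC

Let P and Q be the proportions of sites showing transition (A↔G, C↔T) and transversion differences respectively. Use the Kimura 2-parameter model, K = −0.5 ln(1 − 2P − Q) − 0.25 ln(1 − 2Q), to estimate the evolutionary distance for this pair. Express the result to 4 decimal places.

0.2417

Mismatches occur at site 3 (G/C, transversion), site 13 (G/A, transition), site 16 (G/A, transition), site 19 (G/A, transition).
Of the 4 differences, 3 transitions and 1 transversion over 20 sites: P = 3/20 = 0.150000, Q = 1/20 = 0.050000.
d = −0.5·ln(0.650000) − 0.25·ln(0.900000) = −0.5·(-0.430783) − 0.25·(-0.105361) = 0.2417.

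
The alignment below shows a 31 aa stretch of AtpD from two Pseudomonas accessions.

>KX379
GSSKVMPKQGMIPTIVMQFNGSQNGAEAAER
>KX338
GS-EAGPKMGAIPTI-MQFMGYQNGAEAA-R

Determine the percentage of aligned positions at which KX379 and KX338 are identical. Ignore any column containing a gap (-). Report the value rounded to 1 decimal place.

75.0%

Excluding the 3 gap columns leaves 28 comparable sites.
Mismatches occur at site 4 (K/E), site 5 (V/A), site 6 (M/G), site 9 (Q/M), site 11 (M/A), site 20 (N/M), site 22 (S/Y).
21 of the 28 comparable sites match, so the percent identity is 21/28 × 100 = 75.0%.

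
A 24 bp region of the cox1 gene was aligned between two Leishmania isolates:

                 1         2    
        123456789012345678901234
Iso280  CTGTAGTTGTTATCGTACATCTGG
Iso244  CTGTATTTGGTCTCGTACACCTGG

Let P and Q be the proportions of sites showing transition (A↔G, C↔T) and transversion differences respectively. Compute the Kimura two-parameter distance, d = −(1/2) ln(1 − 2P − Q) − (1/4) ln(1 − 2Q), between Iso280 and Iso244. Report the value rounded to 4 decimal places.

0.1887

Differing sites — 6:G/T (Tv); 10:T/G (Tv); 12:A/C (Tv); 20:T/C (Ti).
Of the 4 differences, 1 transition and 3 transversions over 24 sites: P = 1/24 = 0.041667, Q = 3/24 = 0.125000.
d = −0.5·ln(0.791666) − 0.25·ln(0.750000) = −0.5·(-0.233616) − 0.25·(-0.287682) = 0.1887.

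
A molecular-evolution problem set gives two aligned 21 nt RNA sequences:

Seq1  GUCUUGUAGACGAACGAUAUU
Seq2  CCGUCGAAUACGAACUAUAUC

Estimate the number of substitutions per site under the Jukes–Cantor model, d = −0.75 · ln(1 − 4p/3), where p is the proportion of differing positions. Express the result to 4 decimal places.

Differing sites — 1:G/C; 2:U/C; 3:C/G; 5:U/C; 7:U/A; 9:G/U; 16:G/U; 21:U/C.
p = 8/21 = 0.380952.
d = −0.75 · ln(1 − (4/3)·0.380952) = −0.75 · ln(0.492064) = −0.75 · (-0.709146) = 0.5319.

0.5319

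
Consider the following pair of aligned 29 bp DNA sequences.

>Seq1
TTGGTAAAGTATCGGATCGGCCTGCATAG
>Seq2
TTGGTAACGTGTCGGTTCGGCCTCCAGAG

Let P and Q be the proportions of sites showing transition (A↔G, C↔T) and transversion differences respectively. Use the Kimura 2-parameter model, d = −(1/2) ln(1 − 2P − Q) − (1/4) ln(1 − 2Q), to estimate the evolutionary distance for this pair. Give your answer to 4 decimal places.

Mismatches occur at site 8 (A→C, transversion), site 11 (A→G, transition), site 16 (A→T, transversion), site 24 (G→C, transversion), site 27 (T→G, transversion).
Of the 5 differences, 1 transition and 4 transversions over 29 sites: P = 1/29 = 0.034483, Q = 4/29 = 0.137931.
d = −0.5·ln(0.793103) − 0.25·ln(0.724138) = −0.5·(-0.231802) − 0.25·(-0.322773) = 0.1966.

0.1966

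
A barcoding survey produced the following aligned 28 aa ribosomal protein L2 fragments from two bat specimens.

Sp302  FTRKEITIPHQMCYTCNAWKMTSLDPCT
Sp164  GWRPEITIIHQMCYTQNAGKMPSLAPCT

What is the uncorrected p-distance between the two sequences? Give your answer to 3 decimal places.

Differing sites — 1:F/G; 2:T/W; 4:K/P; 9:P/I; 16:C/Q; 19:W/G; 22:T/P; 25:D/A.
There are 8 differences over 28 sites, so p = 8/28 = 0.286.

0.286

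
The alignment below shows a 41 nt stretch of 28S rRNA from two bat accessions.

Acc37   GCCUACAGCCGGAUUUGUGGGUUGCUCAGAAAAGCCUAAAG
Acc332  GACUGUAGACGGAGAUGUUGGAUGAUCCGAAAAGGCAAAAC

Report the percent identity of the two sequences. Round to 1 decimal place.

68.3%

Mismatches occur at site 2 (C→A), site 5 (A→G), site 6 (C→U), site 9 (C→A), site 14 (U→G), site 15 (U→A), site 19 (G→U), site 22 (U→A), site 25 (C→A), site 28 (A→C), site 35 (C→G), site 37 (U→A), site 41 (G→C).
28 of the 41 sites match, so the percent identity is 28/41 × 100 = 68.3%.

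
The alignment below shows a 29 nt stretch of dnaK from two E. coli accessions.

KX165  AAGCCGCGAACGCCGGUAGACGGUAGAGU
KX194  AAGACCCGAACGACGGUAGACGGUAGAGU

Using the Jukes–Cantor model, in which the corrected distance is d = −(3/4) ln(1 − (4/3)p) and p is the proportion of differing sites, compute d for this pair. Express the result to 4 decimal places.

The sequences differ at positions 4 (C/A), 6 (G/C), 13 (C/A).
p = 3/29 = 0.103448.
d = −0.75 · ln(1 − (4/3)·0.103448) = −0.75 · ln(0.862069) = −0.75 · (-0.148420) = 0.1113.

0.1113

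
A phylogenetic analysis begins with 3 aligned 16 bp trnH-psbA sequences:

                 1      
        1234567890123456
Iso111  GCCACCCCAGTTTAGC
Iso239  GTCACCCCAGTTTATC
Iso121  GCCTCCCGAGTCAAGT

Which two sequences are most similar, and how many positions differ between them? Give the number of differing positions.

2

Pairwise Hamming distances:
  Iso111 vs Iso239: 2
  Iso111 vs Iso121: 5
  Iso239 vs Iso121: 7
The smallest is 2, between Iso111 and Iso239.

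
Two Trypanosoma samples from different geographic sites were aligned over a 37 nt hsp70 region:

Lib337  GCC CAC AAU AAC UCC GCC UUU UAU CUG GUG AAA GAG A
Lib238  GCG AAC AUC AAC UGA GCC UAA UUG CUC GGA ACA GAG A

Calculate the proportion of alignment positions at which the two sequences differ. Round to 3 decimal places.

0.378

Differing sites — 3:C/G; 4:C/A; 8:A/U; 9:U/C; 14:C/G; 15:C/A; 20:U/A; 21:U/A; 23:A/U; 24:U/G; 27:G/C; 29:U/G; 30:G/A; 32:A/C.
There are 14 differences over 37 sites, so p = 14/37 = 0.378.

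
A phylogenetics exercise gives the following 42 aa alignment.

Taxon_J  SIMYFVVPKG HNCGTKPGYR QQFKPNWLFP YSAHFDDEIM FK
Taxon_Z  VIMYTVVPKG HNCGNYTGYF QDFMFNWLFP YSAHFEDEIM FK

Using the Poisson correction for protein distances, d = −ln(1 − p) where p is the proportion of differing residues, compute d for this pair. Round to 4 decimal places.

0.2719

Mismatches occur at site 1 (S↔V), site 5 (F↔T), site 15 (T↔N), site 16 (K↔Y), site 17 (P↔T), site 20 (R↔F), site 22 (Q↔D), site 24 (K↔M), site 25 (P↔F), site 36 (D↔E).
p = 10/42 = 0.238095.
d = −ln(1 − 0.238095) = −ln(0.761905) = 0.2719.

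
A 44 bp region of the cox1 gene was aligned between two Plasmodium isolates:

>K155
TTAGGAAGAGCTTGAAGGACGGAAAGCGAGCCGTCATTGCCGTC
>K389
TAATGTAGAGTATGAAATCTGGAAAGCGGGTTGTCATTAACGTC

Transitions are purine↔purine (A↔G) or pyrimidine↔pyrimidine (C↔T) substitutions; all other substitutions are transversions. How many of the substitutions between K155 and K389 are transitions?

The sequences differ at positions 2 (T/A, transversion), 4 (G/T, transversion), 6 (A/T, transversion), 11 (C/T, transition), 12 (T/A, transversion), 17 (G/A, transition), 18 (G/T, transversion), 19 (A/C, transversion), 20 (C/T, transition), 29 (A/G, transition), 31 (C/T, transition), 32 (C/T, transition), 39 (G/A, transition), 40 (C/A, transversion).
Of the 14 differences, 7 transitions and 7 transversions, so the answer is 7.

7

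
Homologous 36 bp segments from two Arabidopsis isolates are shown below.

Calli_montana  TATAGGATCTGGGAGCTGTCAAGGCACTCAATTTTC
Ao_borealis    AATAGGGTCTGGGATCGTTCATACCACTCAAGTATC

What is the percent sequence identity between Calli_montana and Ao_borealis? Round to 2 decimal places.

Differing sites — 1:T/A; 7:A/G; 15:G/T; 17:T/G; 18:G/T; 22:A/T; 23:G/A; 24:G/C; 32:T/G; 34:T/A.
26 of the 36 sites match, so the percent identity is 26/36 × 100 = 72.22%.

72.22%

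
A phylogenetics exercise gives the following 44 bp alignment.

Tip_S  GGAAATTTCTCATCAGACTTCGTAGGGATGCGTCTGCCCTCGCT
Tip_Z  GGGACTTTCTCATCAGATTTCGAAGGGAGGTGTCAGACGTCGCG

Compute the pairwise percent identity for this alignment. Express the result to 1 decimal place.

The sequences differ at positions 3 (A/G), 5 (A/C), 18 (C/T), 23 (T/A), 29 (T/G), 31 (C/T), 35 (T/A), 37 (C/A), 39 (C/G), 44 (T/G).
34 of the 44 sites match, so the percent identity is 34/44 × 100 = 77.3%.

77.3%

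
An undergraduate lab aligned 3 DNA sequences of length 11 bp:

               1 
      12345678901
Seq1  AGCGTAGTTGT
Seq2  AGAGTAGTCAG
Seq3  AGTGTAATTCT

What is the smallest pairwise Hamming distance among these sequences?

3

Pairwise Hamming distances:
  Seq1 vs Seq2: 4
  Seq1 vs Seq3: 3
  Seq2 vs Seq3: 5
The smallest is 3, between Seq1 and Seq3.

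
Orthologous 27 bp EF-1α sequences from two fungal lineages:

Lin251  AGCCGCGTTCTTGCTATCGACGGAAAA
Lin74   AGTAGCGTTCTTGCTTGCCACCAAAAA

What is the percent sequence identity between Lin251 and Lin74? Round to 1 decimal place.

74.1%

Mismatches occur at site 3 (C→T), site 4 (C→A), site 16 (A→T), site 17 (T→G), site 19 (G→C), site 22 (G→C), site 23 (G→A).
20 of the 27 sites match, so the percent identity is 20/27 × 100 = 74.1%.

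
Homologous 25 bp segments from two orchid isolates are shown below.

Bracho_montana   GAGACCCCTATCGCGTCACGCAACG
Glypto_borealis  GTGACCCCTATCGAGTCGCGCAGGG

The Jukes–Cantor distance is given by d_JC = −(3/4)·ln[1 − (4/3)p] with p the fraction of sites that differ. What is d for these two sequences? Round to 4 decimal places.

0.2326

Differing sites — 2:A/T; 14:C/A; 18:A/G; 23:A/G; 24:C/G.
p = 5/25 = 0.200000.
d = −0.75 · ln(1 − (4/3)·0.200000) = −0.75 · ln(0.733333) = −0.75 · (-0.310155) = 0.2326.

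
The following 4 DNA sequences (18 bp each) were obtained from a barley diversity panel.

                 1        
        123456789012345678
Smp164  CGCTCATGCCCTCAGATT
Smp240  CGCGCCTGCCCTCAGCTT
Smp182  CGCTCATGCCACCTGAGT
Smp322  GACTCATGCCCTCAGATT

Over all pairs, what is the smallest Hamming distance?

Pairwise Hamming distances:
  Smp164 vs Smp240: 3
  Smp164 vs Smp182: 4
  Smp164 vs Smp322: 2
  Smp240 vs Smp182: 7
  Smp240 vs Smp322: 5
  Smp182 vs Smp322: 6
The smallest is 2, between Smp164 and Smp322.

2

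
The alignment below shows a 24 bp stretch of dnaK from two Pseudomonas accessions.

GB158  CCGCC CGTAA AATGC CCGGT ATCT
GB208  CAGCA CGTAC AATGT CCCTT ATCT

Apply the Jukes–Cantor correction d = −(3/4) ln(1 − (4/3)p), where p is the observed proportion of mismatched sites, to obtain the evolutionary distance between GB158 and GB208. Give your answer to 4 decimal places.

Differing sites — 2:C/A; 5:C/A; 10:A/C; 15:C/T; 18:G/C; 19:G/T.
p = 6/24 = 0.250000.
d = −0.75 · ln(1 − (4/3)·0.250000) = −0.75 · ln(0.666667) = −0.75 · (-0.405465) = 0.3041.

0.3041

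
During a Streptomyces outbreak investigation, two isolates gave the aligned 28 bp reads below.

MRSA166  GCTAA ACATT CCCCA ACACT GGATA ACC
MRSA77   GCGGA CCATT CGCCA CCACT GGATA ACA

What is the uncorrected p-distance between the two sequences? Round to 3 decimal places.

Mismatches occur at site 3 (T→G), site 4 (A→G), site 6 (A→C), site 12 (C→G), site 16 (A→C), site 28 (C→A).
There are 6 differences over 28 sites, so p = 6/28 = 0.214.

0.214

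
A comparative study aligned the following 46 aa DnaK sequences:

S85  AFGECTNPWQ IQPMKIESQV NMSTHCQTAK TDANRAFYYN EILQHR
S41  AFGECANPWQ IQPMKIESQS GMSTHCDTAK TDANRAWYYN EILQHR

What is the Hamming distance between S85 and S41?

The sequences differ at positions 6 (T/A), 20 (V/S), 21 (N/G), 27 (Q/D), 37 (F/W).
That gives 5 mismatches out of 46 aligned sites, so the Hamming distance is 5.

5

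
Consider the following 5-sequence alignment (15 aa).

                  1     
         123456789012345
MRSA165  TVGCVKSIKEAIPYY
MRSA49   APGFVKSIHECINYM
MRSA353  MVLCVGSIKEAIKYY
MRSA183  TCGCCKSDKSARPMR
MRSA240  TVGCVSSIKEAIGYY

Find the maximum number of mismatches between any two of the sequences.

12

Pairwise Hamming distances:
  MRSA165 vs MRSA49: 7
  MRSA165 vs MRSA353: 4
  MRSA165 vs MRSA183: 7
  MRSA165 vs MRSA240: 2
  MRSA49 vs MRSA353: 9
  MRSA49 vs MRSA183: 12
  MRSA49 vs MRSA240: 8
  MRSA353 vs MRSA183: 11
  MRSA353 vs MRSA240: 4
  MRSA183 vs MRSA240: 9
The largest is 12, between MRSA49 and MRSA183.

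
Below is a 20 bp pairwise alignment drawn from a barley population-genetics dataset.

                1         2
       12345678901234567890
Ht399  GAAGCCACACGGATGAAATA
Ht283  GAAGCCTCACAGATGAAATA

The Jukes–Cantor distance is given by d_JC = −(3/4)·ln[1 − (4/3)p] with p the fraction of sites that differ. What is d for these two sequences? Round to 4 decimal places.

Mismatches occur at site 7 (A↔T), site 11 (G↔A).
p = 2/20 = 0.100000.
d = −0.75 · ln(1 − (4/3)·0.100000) = −0.75 · ln(0.866667) = −0.75 · (-0.143100) = 0.1073.

0.1073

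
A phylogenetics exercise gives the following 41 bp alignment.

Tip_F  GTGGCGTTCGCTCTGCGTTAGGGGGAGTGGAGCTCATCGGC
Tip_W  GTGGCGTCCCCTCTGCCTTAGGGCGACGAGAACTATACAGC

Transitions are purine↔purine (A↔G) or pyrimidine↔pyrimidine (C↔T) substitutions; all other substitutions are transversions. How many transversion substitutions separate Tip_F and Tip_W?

The sequences differ at positions 8 (T/C, transition), 10 (G/C, transversion), 17 (G/C, transversion), 24 (G/C, transversion), 27 (G/C, transversion), 28 (T/G, transversion), 29 (G/A, transition), 32 (G/A, transition), 35 (C/A, transversion), 36 (A/T, transversion), 37 (T/A, transversion), 39 (G/A, transition).
Of the 12 differences, 4 transitions and 8 transversions, so the answer is 8.

8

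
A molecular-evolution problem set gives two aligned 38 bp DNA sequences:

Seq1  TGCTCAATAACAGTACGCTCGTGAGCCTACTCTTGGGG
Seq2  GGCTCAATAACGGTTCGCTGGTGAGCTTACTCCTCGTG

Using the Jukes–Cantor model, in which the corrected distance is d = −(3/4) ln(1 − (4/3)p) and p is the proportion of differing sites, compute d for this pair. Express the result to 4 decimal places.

The sequences differ at positions 1 (T/G), 12 (A/G), 15 (A/T), 20 (C/G), 27 (C/T), 33 (T/C), 35 (G/C), 37 (G/T).
p = 8/38 = 0.210526.
d = −0.75 · ln(1 − (4/3)·0.210526) = −0.75 · ln(0.719299) = −0.75 · (-0.329478) = 0.2471.

0.2471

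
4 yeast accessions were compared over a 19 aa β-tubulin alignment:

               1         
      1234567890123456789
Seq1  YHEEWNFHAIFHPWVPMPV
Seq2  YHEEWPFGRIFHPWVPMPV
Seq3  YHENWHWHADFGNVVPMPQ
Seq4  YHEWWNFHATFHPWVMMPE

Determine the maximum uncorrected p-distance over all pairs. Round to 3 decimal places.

Pairwise Hamming distances:
  Seq1 vs Seq2: 3
  Seq1 vs Seq3: 8
  Seq1 vs Seq4: 4
  Seq2 vs Seq3: 10
  Seq2 vs Seq4: 7
  Seq3 vs Seq4: 9
The largest is 10 mismatches, between Seq2 and Seq3; p = 10/19 = 0.526.

0.526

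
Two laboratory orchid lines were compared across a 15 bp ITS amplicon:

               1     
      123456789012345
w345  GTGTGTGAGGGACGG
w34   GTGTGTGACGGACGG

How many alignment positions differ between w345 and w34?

Differing sites — 9:G/C.
That gives 1 mismatch out of 15 aligned sites, so the Hamming distance is 1.

1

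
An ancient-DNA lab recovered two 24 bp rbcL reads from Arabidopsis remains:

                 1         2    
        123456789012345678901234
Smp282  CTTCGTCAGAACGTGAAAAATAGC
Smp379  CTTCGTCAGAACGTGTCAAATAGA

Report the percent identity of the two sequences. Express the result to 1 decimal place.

87.5%

The sequences differ at positions 16 (A/T), 17 (A/C), 24 (C/A).
21 of the 24 sites match, so the percent identity is 21/24 × 100 = 87.5%.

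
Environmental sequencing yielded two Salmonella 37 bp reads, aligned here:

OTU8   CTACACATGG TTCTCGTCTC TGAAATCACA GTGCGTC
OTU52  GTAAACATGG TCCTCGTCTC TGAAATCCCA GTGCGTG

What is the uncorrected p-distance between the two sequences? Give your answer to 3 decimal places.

0.135

Differing sites — 1:C/G; 4:C/A; 12:T/C; 28:A/C; 37:C/G.
There are 5 differences over 37 sites, so p = 5/37 = 0.135.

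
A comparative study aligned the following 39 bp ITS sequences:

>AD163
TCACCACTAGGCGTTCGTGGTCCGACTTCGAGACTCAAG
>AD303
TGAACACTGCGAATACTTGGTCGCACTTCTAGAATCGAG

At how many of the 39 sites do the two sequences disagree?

13

Mismatches occur at site 2 (C→G), site 4 (C→A), site 9 (A→G), site 10 (G→C), site 12 (C→A), site 13 (G→A), site 15 (T→A), site 17 (G→T), site 23 (C→G), site 24 (G→C), site 30 (G→T), site 34 (C→A), site 37 (A→G).
That gives 13 mismatches out of 39 aligned sites, so the Hamming distance is 13.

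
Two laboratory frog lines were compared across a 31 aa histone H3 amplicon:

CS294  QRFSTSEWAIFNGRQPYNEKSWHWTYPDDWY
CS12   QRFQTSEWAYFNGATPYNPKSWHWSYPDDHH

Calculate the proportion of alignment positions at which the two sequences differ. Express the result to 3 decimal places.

The sequences differ at positions 4 (S/Q), 10 (I/Y), 14 (R/A), 15 (Q/T), 19 (E/P), 25 (T/S), 30 (W/H), 31 (Y/H).
There are 8 differences over 31 sites, so p = 8/31 = 0.258.

0.258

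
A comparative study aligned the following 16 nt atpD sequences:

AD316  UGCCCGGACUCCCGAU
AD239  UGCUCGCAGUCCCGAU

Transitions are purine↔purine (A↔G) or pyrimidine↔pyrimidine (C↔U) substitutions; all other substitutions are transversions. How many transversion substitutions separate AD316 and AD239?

Mismatches occur at site 4 (C/U, transition), site 7 (G/C, transversion), site 9 (C/G, transversion).
Of the 3 differences, 1 transition and 2 transversions, so the answer is 2.

2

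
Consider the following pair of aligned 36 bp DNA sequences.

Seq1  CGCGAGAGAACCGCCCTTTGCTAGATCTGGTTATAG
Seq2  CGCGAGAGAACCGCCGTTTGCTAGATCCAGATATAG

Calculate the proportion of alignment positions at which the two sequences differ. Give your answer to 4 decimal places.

0.1111

The sequences differ at positions 16 (C/G), 28 (T/C), 29 (G/A), 31 (T/A).
There are 4 differences over 36 sites, so p = 4/36 = 0.1111.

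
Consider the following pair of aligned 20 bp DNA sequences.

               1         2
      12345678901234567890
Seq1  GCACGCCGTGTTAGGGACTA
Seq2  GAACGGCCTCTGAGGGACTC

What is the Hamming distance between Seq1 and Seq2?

Mismatches occur at site 2 (C↔A), site 6 (C↔G), site 8 (G↔C), site 10 (G↔C), site 12 (T↔G), site 20 (A↔C).
That gives 6 mismatches out of 20 aligned sites, so the Hamming distance is 6.

6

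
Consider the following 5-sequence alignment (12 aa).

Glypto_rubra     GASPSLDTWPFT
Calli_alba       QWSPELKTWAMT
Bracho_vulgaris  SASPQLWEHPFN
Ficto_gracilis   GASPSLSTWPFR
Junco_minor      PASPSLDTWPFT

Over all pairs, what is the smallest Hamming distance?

1

Pairwise Hamming distances:
  Glypto_rubra vs Calli_alba: 6
  Glypto_rubra vs Bracho_vulgaris: 6
  Glypto_rubra vs Ficto_gracilis: 2
  Glypto_rubra vs Junco_minor: 1
  Calli_alba vs Bracho_vulgaris: 9
  Calli_alba vs Ficto_gracilis: 7
  Calli_alba vs Junco_minor: 6
  Bracho_vulgaris vs Ficto_gracilis: 6
  Bracho_vulgaris vs Junco_minor: 6
  Ficto_gracilis vs Junco_minor: 3
The smallest is 1, between Glypto_rubra and Junco_minor.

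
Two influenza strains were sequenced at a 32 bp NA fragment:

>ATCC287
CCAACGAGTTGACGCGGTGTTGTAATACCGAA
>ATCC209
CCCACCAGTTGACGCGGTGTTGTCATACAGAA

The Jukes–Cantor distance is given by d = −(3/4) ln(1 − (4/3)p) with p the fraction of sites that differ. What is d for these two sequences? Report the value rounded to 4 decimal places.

0.1367

Differing sites — 3:A/C; 6:G/C; 24:A/C; 29:C/A.
p = 4/32 = 0.125000.
d = −0.75 · ln(1 − (4/3)·0.125000) = −0.75 · ln(0.833333) = −0.75 · (-0.182322) = 0.1367.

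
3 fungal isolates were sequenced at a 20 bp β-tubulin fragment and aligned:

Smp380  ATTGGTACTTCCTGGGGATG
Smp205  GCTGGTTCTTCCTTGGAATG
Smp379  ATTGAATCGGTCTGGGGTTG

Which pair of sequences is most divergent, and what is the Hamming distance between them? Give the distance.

Pairwise Hamming distances:
  Smp380 vs Smp205: 5
  Smp380 vs Smp379: 7
  Smp205 vs Smp379: 10
The largest is 10, between Smp205 and Smp379.

10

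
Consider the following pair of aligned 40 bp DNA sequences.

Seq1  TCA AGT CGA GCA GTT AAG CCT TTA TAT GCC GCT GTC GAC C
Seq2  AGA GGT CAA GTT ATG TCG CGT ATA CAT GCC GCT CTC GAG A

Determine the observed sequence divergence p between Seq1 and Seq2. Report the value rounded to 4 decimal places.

0.4000

The sequences differ at positions 1 (T/A), 2 (C/G), 4 (A/G), 8 (G/A), 11 (C/T), 12 (A/T), 13 (G/A), 15 (T/G), 16 (A/T), 17 (A/C), 20 (C/G), 22 (T/A), 25 (T/C), 34 (G/C), 39 (C/G), 40 (C/A).
There are 16 differences over 40 sites, so p = 16/40 = 0.4000.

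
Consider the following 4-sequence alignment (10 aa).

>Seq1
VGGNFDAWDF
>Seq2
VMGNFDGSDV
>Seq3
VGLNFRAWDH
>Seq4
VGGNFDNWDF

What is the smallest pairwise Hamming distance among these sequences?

1

Pairwise Hamming distances:
  Seq1 vs Seq2: 4
  Seq1 vs Seq3: 3
  Seq1 vs Seq4: 1
  Seq2 vs Seq3: 6
  Seq2 vs Seq4: 4
  Seq3 vs Seq4: 4
The smallest is 1, between Seq1 and Seq4.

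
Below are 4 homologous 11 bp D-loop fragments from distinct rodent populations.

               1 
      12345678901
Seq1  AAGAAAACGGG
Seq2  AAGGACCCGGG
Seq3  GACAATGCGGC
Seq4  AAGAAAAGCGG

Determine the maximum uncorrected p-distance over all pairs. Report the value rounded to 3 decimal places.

0.636

Pairwise Hamming distances:
  Seq1 vs Seq2: 3
  Seq1 vs Seq3: 5
  Seq1 vs Seq4: 2
  Seq2 vs Seq3: 6
  Seq2 vs Seq4: 5
  Seq3 vs Seq4: 7
The largest is 7 mismatches, between Seq3 and Seq4; p = 7/11 = 0.636.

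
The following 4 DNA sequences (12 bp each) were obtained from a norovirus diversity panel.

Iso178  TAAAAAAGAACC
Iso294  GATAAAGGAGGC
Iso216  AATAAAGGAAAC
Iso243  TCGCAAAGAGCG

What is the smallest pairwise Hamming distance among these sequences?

3

Pairwise Hamming distances:
  Iso178 vs Iso294: 5
  Iso178 vs Iso216: 4
  Iso178 vs Iso243: 5
  Iso294 vs Iso216: 3
  Iso294 vs Iso243: 7
  Iso216 vs Iso243: 8
The smallest is 3, between Iso294 and Iso216.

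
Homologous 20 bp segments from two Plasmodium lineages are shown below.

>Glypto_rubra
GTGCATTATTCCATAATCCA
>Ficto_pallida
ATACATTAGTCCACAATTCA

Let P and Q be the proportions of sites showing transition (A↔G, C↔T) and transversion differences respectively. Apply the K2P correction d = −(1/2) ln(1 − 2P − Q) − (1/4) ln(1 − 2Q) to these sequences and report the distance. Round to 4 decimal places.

0.3253

Mismatches occur at site 1 (G→A, transition), site 3 (G→A, transition), site 9 (T→G, transversion), site 14 (T→C, transition), site 18 (C→T, transition).
Of the 5 differences, 4 transitions and 1 transversion over 20 sites: P = 4/20 = 0.200000, Q = 1/20 = 0.050000.
d = −0.5·ln(0.550000) − 0.25·ln(0.900000) = −0.5·(-0.597837) − 0.25·(-0.105361) = 0.3253.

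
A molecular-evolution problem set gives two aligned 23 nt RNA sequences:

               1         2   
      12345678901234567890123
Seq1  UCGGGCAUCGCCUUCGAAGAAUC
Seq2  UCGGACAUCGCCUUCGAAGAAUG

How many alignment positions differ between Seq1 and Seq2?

The sequences differ at positions 5 (G/A), 23 (C/G).
That gives 2 mismatches out of 23 aligned sites, so the Hamming distance is 2.

2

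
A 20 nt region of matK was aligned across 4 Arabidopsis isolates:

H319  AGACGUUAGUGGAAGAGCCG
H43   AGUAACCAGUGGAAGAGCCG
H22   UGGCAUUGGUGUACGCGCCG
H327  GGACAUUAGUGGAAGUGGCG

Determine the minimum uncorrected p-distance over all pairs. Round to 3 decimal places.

0.200

Pairwise Hamming distances:
  H319 vs H43: 5
  H319 vs H22: 7
  H319 vs H327: 4
  H43 vs H22: 9
  H43 vs H327: 7
  H22 vs H327: 7
The smallest is 4 mismatches, between H319 and H327; p = 4/20 = 0.200.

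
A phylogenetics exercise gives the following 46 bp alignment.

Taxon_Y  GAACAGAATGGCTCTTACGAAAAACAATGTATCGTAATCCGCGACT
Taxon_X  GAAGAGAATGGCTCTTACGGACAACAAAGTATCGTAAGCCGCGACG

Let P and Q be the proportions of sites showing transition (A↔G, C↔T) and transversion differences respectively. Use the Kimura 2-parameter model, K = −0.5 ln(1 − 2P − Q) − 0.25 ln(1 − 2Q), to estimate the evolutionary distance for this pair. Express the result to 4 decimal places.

0.1438

The sequences differ at positions 4 (C/G, transversion), 20 (A/G, transition), 22 (A/C, transversion), 28 (T/A, transversion), 38 (T/G, transversion), 46 (T/G, transversion).
Of the 6 differences, 1 transition and 5 transversions over 46 sites: P = 1/46 = 0.021739, Q = 5/46 = 0.108696.
d = −0.5·ln(0.847826) − 0.25·ln(0.782608) = −0.5·(-0.165080) − 0.25·(-0.245123) = 0.1438.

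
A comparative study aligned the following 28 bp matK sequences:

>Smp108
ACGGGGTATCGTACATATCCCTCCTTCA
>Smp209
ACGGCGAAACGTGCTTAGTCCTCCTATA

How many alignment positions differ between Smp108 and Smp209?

9

The sequences differ at positions 5 (G/C), 7 (T/A), 9 (T/A), 13 (A/G), 15 (A/T), 18 (T/G), 19 (C/T), 26 (T/A), 27 (C/T).
That gives 9 mismatches out of 28 aligned sites, so the Hamming distance is 9.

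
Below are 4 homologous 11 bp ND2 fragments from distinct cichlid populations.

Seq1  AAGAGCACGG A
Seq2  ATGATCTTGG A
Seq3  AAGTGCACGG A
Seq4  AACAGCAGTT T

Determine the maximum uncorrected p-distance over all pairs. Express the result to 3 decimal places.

Pairwise Hamming distances:
  Seq1 vs Seq2: 4
  Seq1 vs Seq3: 1
  Seq1 vs Seq4: 5
  Seq2 vs Seq3: 5
  Seq2 vs Seq4: 8
  Seq3 vs Seq4: 6
The largest is 8 mismatches, between Seq2 and Seq4; p = 8/11 = 0.727.

0.727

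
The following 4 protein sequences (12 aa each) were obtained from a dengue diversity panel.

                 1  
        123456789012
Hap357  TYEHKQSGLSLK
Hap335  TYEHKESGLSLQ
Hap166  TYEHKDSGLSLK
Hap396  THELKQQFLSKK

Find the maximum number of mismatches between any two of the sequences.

Pairwise Hamming distances:
  Hap357 vs Hap335: 2
  Hap357 vs Hap166: 1
  Hap357 vs Hap396: 5
  Hap335 vs Hap166: 2
  Hap335 vs Hap396: 7
  Hap166 vs Hap396: 6
The largest is 7, between Hap335 and Hap396.

7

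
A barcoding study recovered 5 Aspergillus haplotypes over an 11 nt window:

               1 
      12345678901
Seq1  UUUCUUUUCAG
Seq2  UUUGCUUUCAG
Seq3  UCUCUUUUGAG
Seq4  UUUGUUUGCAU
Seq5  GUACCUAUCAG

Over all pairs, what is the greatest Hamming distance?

7

Pairwise Hamming distances:
  Seq1 vs Seq2: 2
  Seq1 vs Seq3: 2
  Seq1 vs Seq4: 3
  Seq1 vs Seq5: 4
  Seq2 vs Seq3: 4
  Seq2 vs Seq4: 3
  Seq2 vs Seq5: 4
  Seq3 vs Seq4: 5
  Seq3 vs Seq5: 6
  Seq4 vs Seq5: 7
The largest is 7, between Seq4 and Seq5.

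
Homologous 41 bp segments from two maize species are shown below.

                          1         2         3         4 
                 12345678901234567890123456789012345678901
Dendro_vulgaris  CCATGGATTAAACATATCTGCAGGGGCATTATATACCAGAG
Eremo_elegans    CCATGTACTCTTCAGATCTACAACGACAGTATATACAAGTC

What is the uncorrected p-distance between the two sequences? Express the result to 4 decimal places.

0.3415

The sequences differ at positions 6 (G/T), 8 (T/C), 10 (A/C), 11 (A/T), 12 (A/T), 15 (T/G), 20 (G/A), 23 (G/A), 24 (G/C), 26 (G/A), 29 (T/G), 37 (C/A), 40 (A/T), 41 (G/C).
There are 14 differences over 41 sites, so p = 14/41 = 0.3415.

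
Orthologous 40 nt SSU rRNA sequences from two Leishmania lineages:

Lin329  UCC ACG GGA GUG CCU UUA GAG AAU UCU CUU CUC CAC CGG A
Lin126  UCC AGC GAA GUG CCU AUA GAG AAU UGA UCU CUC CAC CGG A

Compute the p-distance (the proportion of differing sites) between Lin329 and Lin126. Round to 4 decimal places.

0.2000

The sequences differ at positions 5 (C/G), 6 (G/C), 8 (G/A), 16 (U/A), 26 (C/G), 27 (U/A), 28 (C/U), 29 (U/C).
There are 8 differences over 40 sites, so p = 8/40 = 0.2000.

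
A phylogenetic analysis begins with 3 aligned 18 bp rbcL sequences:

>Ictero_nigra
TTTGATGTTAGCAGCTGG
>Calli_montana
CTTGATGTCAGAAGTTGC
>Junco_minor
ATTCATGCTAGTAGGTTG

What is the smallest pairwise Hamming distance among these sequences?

5

Pairwise Hamming distances:
  Ictero_nigra vs Calli_montana: 5
  Ictero_nigra vs Junco_minor: 6
  Calli_montana vs Junco_minor: 8
The smallest is 5, between Ictero_nigra and Calli_montana.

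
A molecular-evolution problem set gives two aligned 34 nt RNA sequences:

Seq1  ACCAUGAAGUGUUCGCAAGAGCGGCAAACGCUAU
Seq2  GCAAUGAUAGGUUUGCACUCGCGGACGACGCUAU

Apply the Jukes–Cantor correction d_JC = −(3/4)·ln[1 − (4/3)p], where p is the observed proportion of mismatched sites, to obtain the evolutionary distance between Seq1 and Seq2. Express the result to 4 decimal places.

0.4770

The sequences differ at positions 1 (A/G), 3 (C/A), 8 (A/U), 9 (G/A), 10 (U/G), 14 (C/U), 18 (A/C), 19 (G/U), 20 (A/C), 25 (C/A), 26 (A/C), 27 (A/G).
p = 12/34 = 0.352941.
d = −0.75 · ln(1 − (4/3)·0.352941) = −0.75 · ln(0.529412) = −0.75 · (-0.635988) = 0.4770.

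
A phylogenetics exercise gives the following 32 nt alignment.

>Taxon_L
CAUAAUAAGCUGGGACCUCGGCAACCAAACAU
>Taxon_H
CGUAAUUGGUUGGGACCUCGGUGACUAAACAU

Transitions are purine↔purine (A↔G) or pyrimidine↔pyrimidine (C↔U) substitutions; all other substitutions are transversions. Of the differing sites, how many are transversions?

1

The sequences differ at positions 2 (A/G, transition), 7 (A/U, transversion), 8 (A/G, transition), 10 (C/U, transition), 22 (C/U, transition), 23 (A/G, transition), 26 (C/U, transition).
Of the 7 differences, 6 transitions and 1 transversion, so the answer is 1.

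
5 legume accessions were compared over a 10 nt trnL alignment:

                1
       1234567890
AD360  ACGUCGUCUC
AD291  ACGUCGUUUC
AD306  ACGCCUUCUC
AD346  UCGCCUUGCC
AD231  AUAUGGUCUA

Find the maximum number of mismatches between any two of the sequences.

Pairwise Hamming distances:
  AD360 vs AD291: 1
  AD360 vs AD306: 2
  AD360 vs AD346: 5
  AD360 vs AD231: 4
  AD291 vs AD306: 3
  AD291 vs AD346: 5
  AD291 vs AD231: 5
  AD306 vs AD346: 3
  AD306 vs AD231: 6
  AD346 vs AD231: 9
The largest is 9, between AD346 and AD231.

9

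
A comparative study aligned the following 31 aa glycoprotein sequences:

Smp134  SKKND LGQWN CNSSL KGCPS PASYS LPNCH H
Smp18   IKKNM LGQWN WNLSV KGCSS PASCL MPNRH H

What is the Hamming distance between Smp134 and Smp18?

Differing sites — 1:S/I; 5:D/M; 11:C/W; 13:S/L; 15:L/V; 19:P/S; 24:Y/C; 25:S/L; 26:L/M; 29:C/R.
That gives 10 mismatches out of 31 aligned sites, so the Hamming distance is 10.

10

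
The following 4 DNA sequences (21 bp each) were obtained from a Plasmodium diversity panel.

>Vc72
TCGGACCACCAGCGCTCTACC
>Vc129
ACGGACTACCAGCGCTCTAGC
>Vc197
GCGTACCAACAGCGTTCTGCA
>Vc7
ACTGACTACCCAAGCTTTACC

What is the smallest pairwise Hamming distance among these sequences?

3

Pairwise Hamming distances:
  Vc72 vs Vc129: 3
  Vc72 vs Vc197: 6
  Vc72 vs Vc7: 7
  Vc129 vs Vc197: 8
  Vc129 vs Vc7: 6
  Vc197 vs Vc7: 12
The smallest is 3, between Vc72 and Vc129.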